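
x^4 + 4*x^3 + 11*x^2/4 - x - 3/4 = (x - 1/2)*(x + 1/2)*(x + 1)*(x + 3)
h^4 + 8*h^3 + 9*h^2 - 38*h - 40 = (h - 2)*(h + 1)*(h + 4)*(h + 5)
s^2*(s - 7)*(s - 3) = s^4 - 10*s^3 + 21*s^2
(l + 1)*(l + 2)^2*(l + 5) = l^4 + 10*l^3 + 33*l^2 + 44*l + 20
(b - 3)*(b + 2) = b^2 - b - 6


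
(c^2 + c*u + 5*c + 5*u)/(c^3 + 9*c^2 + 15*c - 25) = (c + u)/(c^2 + 4*c - 5)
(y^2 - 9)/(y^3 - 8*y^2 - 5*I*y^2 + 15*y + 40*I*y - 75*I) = (y + 3)/(y^2 - 5*y*(1 + I) + 25*I)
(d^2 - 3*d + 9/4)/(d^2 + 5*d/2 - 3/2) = (4*d^2 - 12*d + 9)/(2*(2*d^2 + 5*d - 3))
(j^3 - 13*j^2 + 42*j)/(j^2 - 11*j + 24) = j*(j^2 - 13*j + 42)/(j^2 - 11*j + 24)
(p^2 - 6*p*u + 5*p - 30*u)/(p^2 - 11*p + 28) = (p^2 - 6*p*u + 5*p - 30*u)/(p^2 - 11*p + 28)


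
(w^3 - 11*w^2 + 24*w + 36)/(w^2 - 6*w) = w - 5 - 6/w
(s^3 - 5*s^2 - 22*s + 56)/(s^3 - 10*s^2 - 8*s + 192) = (s^2 - 9*s + 14)/(s^2 - 14*s + 48)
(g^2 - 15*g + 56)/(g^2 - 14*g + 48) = (g - 7)/(g - 6)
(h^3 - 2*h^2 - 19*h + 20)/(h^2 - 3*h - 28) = (h^2 - 6*h + 5)/(h - 7)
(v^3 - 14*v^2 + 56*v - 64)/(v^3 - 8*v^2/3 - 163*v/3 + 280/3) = 3*(v^2 - 6*v + 8)/(3*v^2 + 16*v - 35)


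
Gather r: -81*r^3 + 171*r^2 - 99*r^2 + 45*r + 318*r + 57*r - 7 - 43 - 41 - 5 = -81*r^3 + 72*r^2 + 420*r - 96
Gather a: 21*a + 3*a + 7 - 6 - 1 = 24*a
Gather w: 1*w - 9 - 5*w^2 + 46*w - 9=-5*w^2 + 47*w - 18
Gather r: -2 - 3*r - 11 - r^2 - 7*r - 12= -r^2 - 10*r - 25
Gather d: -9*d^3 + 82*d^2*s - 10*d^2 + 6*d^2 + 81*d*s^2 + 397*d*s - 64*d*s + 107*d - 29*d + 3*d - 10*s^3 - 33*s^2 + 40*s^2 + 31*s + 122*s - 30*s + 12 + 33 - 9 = -9*d^3 + d^2*(82*s - 4) + d*(81*s^2 + 333*s + 81) - 10*s^3 + 7*s^2 + 123*s + 36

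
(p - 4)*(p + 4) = p^2 - 16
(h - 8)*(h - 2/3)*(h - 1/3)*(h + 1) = h^4 - 8*h^3 - 7*h^2/9 + 58*h/9 - 16/9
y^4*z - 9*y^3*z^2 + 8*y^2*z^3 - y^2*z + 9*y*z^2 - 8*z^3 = (y - 1)*(y - 8*z)*(y - z)*(y*z + z)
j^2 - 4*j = j*(j - 4)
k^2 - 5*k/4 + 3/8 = (k - 3/4)*(k - 1/2)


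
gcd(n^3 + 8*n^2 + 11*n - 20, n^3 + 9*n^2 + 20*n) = n^2 + 9*n + 20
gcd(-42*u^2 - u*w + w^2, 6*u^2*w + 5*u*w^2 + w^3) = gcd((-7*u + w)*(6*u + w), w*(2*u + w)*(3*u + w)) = 1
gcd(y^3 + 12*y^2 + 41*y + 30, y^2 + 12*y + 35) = y + 5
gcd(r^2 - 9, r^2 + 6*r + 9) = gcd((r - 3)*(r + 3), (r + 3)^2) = r + 3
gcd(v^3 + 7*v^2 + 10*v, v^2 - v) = v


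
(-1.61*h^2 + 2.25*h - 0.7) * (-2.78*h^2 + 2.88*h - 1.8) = 4.4758*h^4 - 10.8918*h^3 + 11.324*h^2 - 6.066*h + 1.26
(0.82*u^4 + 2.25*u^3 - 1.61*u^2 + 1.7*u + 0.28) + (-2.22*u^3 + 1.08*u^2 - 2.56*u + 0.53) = 0.82*u^4 + 0.0299999999999998*u^3 - 0.53*u^2 - 0.86*u + 0.81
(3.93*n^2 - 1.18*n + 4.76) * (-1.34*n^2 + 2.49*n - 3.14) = -5.2662*n^4 + 11.3669*n^3 - 21.6568*n^2 + 15.5576*n - 14.9464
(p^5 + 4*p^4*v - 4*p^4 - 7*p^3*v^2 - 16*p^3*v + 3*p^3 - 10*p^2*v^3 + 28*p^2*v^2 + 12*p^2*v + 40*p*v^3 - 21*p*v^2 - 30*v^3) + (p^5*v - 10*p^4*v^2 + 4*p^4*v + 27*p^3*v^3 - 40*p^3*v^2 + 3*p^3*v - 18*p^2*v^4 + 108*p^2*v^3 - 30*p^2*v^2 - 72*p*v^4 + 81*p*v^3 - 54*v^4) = p^5*v + p^5 - 10*p^4*v^2 + 8*p^4*v - 4*p^4 + 27*p^3*v^3 - 47*p^3*v^2 - 13*p^3*v + 3*p^3 - 18*p^2*v^4 + 98*p^2*v^3 - 2*p^2*v^2 + 12*p^2*v - 72*p*v^4 + 121*p*v^3 - 21*p*v^2 - 54*v^4 - 30*v^3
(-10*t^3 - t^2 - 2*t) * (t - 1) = -10*t^4 + 9*t^3 - t^2 + 2*t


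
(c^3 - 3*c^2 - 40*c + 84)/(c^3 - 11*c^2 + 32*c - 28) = (c + 6)/(c - 2)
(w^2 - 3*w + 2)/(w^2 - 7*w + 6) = (w - 2)/(w - 6)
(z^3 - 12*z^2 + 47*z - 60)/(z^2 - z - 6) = (z^2 - 9*z + 20)/(z + 2)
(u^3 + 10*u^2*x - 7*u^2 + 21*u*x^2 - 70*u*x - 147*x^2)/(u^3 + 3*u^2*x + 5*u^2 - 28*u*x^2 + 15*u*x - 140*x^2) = (-u^2 - 3*u*x + 7*u + 21*x)/(-u^2 + 4*u*x - 5*u + 20*x)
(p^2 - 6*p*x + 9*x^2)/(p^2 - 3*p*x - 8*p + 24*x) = (p - 3*x)/(p - 8)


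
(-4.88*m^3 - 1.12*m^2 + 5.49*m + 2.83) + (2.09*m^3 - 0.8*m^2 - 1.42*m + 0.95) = -2.79*m^3 - 1.92*m^2 + 4.07*m + 3.78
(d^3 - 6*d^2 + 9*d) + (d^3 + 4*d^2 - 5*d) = 2*d^3 - 2*d^2 + 4*d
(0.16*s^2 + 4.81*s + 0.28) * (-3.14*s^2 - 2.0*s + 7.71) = -0.5024*s^4 - 15.4234*s^3 - 9.2656*s^2 + 36.5251*s + 2.1588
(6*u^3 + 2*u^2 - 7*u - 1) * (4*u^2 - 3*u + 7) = 24*u^5 - 10*u^4 + 8*u^3 + 31*u^2 - 46*u - 7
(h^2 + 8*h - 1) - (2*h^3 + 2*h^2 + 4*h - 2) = -2*h^3 - h^2 + 4*h + 1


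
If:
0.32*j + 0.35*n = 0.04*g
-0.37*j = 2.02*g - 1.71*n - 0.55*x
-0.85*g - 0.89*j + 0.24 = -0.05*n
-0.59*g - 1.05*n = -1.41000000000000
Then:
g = 1.05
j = -0.69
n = 0.75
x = 1.05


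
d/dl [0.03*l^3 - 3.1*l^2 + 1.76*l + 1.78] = 0.09*l^2 - 6.2*l + 1.76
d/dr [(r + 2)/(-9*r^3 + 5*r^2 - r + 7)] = (-9*r^3 + 5*r^2 - r + (r + 2)*(27*r^2 - 10*r + 1) + 7)/(9*r^3 - 5*r^2 + r - 7)^2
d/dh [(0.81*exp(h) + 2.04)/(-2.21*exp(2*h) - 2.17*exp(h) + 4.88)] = (1.7901*exp(2*h) + 9.0168*exp(h) + 8.3796)*exp(h)/(4.8841*exp(4*h) + 9.5914*exp(3*h) - 16.8607*exp(2*h) - 21.1792*exp(h) + 23.8144)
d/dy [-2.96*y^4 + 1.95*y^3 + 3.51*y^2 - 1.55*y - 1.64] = -11.84*y^3 + 5.85*y^2 + 7.02*y - 1.55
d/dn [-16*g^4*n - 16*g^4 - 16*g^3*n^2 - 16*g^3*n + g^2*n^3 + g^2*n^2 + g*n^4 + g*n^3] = g*(-16*g^3 - 32*g^2*n - 16*g^2 + 3*g*n^2 + 2*g*n + 4*n^3 + 3*n^2)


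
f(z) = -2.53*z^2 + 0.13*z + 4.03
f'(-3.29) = 16.78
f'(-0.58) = 3.06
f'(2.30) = -11.51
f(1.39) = -0.68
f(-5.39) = -70.17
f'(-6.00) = 30.49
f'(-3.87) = 19.71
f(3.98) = -35.53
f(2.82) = -15.72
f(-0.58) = 3.10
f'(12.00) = -60.59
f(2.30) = -9.05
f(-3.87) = -34.36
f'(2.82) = -14.14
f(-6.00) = -87.83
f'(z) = 0.13 - 5.06*z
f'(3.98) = -20.01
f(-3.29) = -23.78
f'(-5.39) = 27.40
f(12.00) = -358.73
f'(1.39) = -6.90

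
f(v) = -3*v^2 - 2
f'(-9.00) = 54.00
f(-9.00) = -245.00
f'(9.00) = -54.00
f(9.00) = -245.00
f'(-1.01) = 6.06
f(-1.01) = -5.06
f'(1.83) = -10.98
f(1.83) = -12.05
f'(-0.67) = 4.02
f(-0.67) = -3.35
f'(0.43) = -2.58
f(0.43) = -2.55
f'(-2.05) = 12.30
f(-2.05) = -14.61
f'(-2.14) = 12.84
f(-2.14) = -15.74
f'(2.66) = -15.96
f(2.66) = -23.23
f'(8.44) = -50.64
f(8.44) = -215.70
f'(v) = -6*v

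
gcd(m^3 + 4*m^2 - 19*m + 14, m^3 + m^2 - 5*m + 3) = m - 1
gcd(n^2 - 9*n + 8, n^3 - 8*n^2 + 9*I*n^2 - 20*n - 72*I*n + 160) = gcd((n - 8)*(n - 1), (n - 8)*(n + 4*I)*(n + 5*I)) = n - 8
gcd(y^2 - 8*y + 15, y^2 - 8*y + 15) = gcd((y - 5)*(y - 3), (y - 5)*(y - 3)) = y^2 - 8*y + 15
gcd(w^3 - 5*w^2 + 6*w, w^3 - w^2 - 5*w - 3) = w - 3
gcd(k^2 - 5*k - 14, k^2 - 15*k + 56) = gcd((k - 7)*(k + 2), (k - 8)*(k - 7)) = k - 7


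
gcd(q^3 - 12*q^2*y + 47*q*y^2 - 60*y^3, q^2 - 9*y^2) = -q + 3*y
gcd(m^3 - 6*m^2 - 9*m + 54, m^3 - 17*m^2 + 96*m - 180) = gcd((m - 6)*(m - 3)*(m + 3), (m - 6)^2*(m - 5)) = m - 6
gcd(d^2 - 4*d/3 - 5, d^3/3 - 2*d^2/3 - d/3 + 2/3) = 1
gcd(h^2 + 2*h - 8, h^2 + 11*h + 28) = h + 4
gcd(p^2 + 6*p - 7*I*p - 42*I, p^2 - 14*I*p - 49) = p - 7*I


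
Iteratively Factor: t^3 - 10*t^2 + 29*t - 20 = (t - 4)*(t^2 - 6*t + 5) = (t - 5)*(t - 4)*(t - 1)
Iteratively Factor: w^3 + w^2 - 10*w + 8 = (w + 4)*(w^2 - 3*w + 2) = (w - 2)*(w + 4)*(w - 1)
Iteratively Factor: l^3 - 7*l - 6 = (l + 1)*(l^2 - l - 6) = (l - 3)*(l + 1)*(l + 2)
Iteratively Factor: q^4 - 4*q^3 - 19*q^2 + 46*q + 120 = (q + 3)*(q^3 - 7*q^2 + 2*q + 40) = (q - 5)*(q + 3)*(q^2 - 2*q - 8) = (q - 5)*(q + 2)*(q + 3)*(q - 4)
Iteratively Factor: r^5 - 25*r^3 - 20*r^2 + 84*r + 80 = (r + 1)*(r^4 - r^3 - 24*r^2 + 4*r + 80) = (r + 1)*(r + 2)*(r^3 - 3*r^2 - 18*r + 40) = (r - 2)*(r + 1)*(r + 2)*(r^2 - r - 20) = (r - 5)*(r - 2)*(r + 1)*(r + 2)*(r + 4)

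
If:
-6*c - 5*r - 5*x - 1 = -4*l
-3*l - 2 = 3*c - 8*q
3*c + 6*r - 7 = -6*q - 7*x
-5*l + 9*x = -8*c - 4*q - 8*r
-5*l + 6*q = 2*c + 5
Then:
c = -626/81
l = -160/81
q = -61/18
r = 157/81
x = 50/9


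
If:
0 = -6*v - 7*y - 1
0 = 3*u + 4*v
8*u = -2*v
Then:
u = 0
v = 0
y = -1/7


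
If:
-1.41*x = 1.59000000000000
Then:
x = -1.13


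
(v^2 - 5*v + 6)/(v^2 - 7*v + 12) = (v - 2)/(v - 4)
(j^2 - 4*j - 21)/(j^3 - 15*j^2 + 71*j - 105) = (j + 3)/(j^2 - 8*j + 15)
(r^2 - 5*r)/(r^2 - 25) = r/(r + 5)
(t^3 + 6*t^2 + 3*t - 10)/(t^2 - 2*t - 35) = (t^2 + t - 2)/(t - 7)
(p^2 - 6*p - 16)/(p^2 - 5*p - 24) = (p + 2)/(p + 3)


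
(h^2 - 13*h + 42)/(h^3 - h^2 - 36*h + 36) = (h - 7)/(h^2 + 5*h - 6)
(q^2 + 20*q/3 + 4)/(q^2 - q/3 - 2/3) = (q + 6)/(q - 1)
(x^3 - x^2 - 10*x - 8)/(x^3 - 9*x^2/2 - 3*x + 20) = 2*(x + 1)/(2*x - 5)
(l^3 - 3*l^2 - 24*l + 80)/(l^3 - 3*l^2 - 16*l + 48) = (l^2 + l - 20)/(l^2 + l - 12)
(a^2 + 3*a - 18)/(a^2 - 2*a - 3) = (a + 6)/(a + 1)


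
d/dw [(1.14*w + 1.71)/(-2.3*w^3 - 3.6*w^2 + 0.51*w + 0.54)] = (5.244*w^3 + 15.903*w^2 + 12.312*w - 0.2565)/(5.29*w^6 + 16.56*w^5 + 10.614*w^4 - 6.156*w^3 - 3.6279*w^2 + 0.5508*w + 0.2916)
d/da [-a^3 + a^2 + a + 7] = -3*a^2 + 2*a + 1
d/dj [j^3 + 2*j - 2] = 3*j^2 + 2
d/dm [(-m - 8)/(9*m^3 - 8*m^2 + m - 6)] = (-9*m^3 + 8*m^2 - m + (m + 8)*(27*m^2 - 16*m + 1) + 6)/(9*m^3 - 8*m^2 + m - 6)^2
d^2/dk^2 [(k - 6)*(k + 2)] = 2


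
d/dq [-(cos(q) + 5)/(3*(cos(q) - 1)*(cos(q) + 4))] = (sin(q)^2 - 10*cos(q) - 20)*sin(q)/(3*(cos(q) - 1)^2*(cos(q) + 4)^2)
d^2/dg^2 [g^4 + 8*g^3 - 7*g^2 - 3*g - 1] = 12*g^2 + 48*g - 14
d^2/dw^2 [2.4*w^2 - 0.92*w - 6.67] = 4.80000000000000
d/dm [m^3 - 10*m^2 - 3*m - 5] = 3*m^2 - 20*m - 3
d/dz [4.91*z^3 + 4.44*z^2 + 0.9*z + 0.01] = 14.73*z^2 + 8.88*z + 0.9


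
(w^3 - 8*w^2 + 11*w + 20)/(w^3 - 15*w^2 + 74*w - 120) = (w + 1)/(w - 6)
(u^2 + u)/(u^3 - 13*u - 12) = u/(u^2 - u - 12)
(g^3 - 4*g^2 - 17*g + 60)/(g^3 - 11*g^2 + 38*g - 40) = (g^2 + g - 12)/(g^2 - 6*g + 8)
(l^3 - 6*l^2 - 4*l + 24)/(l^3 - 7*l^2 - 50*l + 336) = (l^2 - 4)/(l^2 - l - 56)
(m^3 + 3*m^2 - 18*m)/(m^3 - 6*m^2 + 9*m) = (m + 6)/(m - 3)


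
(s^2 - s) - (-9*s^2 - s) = 10*s^2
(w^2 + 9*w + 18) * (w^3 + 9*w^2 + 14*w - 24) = w^5 + 18*w^4 + 113*w^3 + 264*w^2 + 36*w - 432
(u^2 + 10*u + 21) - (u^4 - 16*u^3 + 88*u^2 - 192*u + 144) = -u^4 + 16*u^3 - 87*u^2 + 202*u - 123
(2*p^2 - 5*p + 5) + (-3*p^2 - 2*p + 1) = -p^2 - 7*p + 6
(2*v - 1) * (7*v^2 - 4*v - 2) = 14*v^3 - 15*v^2 + 2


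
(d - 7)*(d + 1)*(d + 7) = d^3 + d^2 - 49*d - 49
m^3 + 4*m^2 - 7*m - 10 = (m - 2)*(m + 1)*(m + 5)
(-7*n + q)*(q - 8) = -7*n*q + 56*n + q^2 - 8*q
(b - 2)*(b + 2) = b^2 - 4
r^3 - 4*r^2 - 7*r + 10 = (r - 5)*(r - 1)*(r + 2)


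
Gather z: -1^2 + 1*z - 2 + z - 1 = 2*z - 4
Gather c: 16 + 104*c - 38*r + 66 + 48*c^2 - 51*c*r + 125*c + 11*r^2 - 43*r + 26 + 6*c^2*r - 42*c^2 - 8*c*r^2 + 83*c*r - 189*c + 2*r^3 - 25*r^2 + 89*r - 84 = c^2*(6*r + 6) + c*(-8*r^2 + 32*r + 40) + 2*r^3 - 14*r^2 + 8*r + 24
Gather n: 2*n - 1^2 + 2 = 2*n + 1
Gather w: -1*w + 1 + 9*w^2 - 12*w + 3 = 9*w^2 - 13*w + 4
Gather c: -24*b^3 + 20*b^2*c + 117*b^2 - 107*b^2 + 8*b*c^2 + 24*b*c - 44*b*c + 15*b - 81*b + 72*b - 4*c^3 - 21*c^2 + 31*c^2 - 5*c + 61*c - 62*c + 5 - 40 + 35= -24*b^3 + 10*b^2 + 6*b - 4*c^3 + c^2*(8*b + 10) + c*(20*b^2 - 20*b - 6)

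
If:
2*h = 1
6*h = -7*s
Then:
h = 1/2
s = -3/7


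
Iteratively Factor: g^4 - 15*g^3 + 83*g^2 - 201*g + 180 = (g - 5)*(g^3 - 10*g^2 + 33*g - 36) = (g - 5)*(g - 3)*(g^2 - 7*g + 12) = (g - 5)*(g - 3)^2*(g - 4)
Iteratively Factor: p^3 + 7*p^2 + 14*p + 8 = (p + 1)*(p^2 + 6*p + 8) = (p + 1)*(p + 4)*(p + 2)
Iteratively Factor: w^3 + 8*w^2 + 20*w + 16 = (w + 2)*(w^2 + 6*w + 8) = (w + 2)^2*(w + 4)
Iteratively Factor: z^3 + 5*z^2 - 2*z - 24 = (z - 2)*(z^2 + 7*z + 12) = (z - 2)*(z + 3)*(z + 4)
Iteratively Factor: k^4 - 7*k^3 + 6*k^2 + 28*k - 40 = (k - 5)*(k^3 - 2*k^2 - 4*k + 8) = (k - 5)*(k - 2)*(k^2 - 4) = (k - 5)*(k - 2)^2*(k + 2)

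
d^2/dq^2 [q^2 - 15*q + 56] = 2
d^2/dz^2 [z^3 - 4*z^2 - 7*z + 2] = 6*z - 8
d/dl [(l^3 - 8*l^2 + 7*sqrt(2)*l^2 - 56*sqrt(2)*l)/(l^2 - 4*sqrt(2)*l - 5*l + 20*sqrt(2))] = (l^4 - 8*sqrt(2)*l^3 - 10*l^3 - 16*l^2 + 113*sqrt(2)*l^2 - 320*sqrt(2)*l + 560*l - 2240)/(l^4 - 8*sqrt(2)*l^3 - 10*l^3 + 57*l^2 + 80*sqrt(2)*l^2 - 320*l - 200*sqrt(2)*l + 800)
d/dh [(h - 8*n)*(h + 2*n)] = 2*h - 6*n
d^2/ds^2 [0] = 0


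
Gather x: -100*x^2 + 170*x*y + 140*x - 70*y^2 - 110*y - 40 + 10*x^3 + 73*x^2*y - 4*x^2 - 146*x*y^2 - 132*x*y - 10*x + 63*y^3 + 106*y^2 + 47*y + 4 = 10*x^3 + x^2*(73*y - 104) + x*(-146*y^2 + 38*y + 130) + 63*y^3 + 36*y^2 - 63*y - 36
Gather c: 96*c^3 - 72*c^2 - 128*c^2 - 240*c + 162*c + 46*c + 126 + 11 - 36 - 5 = 96*c^3 - 200*c^2 - 32*c + 96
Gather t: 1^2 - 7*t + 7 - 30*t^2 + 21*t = -30*t^2 + 14*t + 8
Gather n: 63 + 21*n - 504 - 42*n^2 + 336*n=-42*n^2 + 357*n - 441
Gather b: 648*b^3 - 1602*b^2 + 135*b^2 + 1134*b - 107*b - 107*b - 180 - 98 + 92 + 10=648*b^3 - 1467*b^2 + 920*b - 176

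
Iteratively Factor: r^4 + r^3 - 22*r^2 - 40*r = (r + 4)*(r^3 - 3*r^2 - 10*r) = r*(r + 4)*(r^2 - 3*r - 10) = r*(r + 2)*(r + 4)*(r - 5)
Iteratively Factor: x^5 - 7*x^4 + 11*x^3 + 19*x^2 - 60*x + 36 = (x + 2)*(x^4 - 9*x^3 + 29*x^2 - 39*x + 18) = (x - 3)*(x + 2)*(x^3 - 6*x^2 + 11*x - 6) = (x - 3)*(x - 2)*(x + 2)*(x^2 - 4*x + 3) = (x - 3)^2*(x - 2)*(x + 2)*(x - 1)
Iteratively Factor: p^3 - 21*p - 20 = (p - 5)*(p^2 + 5*p + 4) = (p - 5)*(p + 1)*(p + 4)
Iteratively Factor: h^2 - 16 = (h - 4)*(h + 4)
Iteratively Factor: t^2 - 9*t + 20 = (t - 5)*(t - 4)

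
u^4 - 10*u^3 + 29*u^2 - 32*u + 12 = (u - 6)*(u - 2)*(u - 1)^2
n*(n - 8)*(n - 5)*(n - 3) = n^4 - 16*n^3 + 79*n^2 - 120*n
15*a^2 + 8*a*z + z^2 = (3*a + z)*(5*a + z)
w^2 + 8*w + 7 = (w + 1)*(w + 7)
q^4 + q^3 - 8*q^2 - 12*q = q*(q - 3)*(q + 2)^2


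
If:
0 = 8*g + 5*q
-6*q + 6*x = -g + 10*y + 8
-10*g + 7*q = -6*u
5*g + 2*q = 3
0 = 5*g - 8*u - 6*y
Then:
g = 5/3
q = -8/3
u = 53/9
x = -1003/81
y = -349/54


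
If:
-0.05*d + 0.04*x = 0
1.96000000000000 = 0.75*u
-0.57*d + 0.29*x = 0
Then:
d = 0.00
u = 2.61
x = 0.00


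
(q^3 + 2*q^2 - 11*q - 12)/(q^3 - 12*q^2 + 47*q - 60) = (q^2 + 5*q + 4)/(q^2 - 9*q + 20)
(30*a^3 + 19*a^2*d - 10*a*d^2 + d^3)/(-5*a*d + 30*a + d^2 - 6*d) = (-6*a^2 - 5*a*d + d^2)/(d - 6)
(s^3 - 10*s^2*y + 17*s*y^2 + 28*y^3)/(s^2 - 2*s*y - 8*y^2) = (s^2 - 6*s*y - 7*y^2)/(s + 2*y)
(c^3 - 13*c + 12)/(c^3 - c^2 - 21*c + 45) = (c^2 + 3*c - 4)/(c^2 + 2*c - 15)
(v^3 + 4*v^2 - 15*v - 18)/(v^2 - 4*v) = (v^3 + 4*v^2 - 15*v - 18)/(v*(v - 4))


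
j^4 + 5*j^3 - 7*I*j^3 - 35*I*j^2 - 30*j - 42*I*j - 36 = (j + 2)*(j + 3)*(j - 6*I)*(j - I)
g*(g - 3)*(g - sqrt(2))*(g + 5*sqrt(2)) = g^4 - 3*g^3 + 4*sqrt(2)*g^3 - 12*sqrt(2)*g^2 - 10*g^2 + 30*g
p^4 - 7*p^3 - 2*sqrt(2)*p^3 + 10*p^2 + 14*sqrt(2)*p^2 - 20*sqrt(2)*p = p*(p - 5)*(p - 2)*(p - 2*sqrt(2))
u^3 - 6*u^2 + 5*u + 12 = (u - 4)*(u - 3)*(u + 1)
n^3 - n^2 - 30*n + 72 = (n - 4)*(n - 3)*(n + 6)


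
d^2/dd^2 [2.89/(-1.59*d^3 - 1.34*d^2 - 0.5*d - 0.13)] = ((27.5706*d + 7.7452)*(1.59*d^3 + 1.34*d^2 + 0.5*d + 0.13) - 2.89*(4.77*d^2 + 2.68*d + 0.5)*(9.54*d^2 + 5.36*d + 1.0))/(1.59*d^3 + 1.34*d^2 + 0.5*d + 0.13)^3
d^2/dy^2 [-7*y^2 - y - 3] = -14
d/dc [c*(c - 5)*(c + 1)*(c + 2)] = 4*c^3 - 6*c^2 - 26*c - 10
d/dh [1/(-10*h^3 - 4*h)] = (15*h^2 + 2)/(2*h^2*(5*h^2 + 2)^2)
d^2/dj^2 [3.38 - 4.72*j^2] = -9.44000000000000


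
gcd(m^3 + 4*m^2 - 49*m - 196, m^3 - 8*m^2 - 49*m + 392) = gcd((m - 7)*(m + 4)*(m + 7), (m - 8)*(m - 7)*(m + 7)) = m^2 - 49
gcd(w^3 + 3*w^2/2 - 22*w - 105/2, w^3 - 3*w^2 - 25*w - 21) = w + 3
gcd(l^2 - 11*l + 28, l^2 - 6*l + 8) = l - 4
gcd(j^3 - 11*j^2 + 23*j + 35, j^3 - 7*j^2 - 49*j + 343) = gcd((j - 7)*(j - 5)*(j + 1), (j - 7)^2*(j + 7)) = j - 7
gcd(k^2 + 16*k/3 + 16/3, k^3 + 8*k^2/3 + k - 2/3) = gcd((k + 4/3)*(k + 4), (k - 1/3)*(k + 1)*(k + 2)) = 1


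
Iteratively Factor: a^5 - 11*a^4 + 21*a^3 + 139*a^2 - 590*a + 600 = (a - 2)*(a^4 - 9*a^3 + 3*a^2 + 145*a - 300) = (a - 5)*(a - 2)*(a^3 - 4*a^2 - 17*a + 60) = (a - 5)^2*(a - 2)*(a^2 + a - 12) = (a - 5)^2*(a - 2)*(a + 4)*(a - 3)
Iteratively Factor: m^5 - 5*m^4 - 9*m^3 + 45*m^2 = (m)*(m^4 - 5*m^3 - 9*m^2 + 45*m) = m*(m - 3)*(m^3 - 2*m^2 - 15*m) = m^2*(m - 3)*(m^2 - 2*m - 15) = m^2*(m - 5)*(m - 3)*(m + 3)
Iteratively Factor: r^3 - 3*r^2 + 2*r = (r)*(r^2 - 3*r + 2) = r*(r - 2)*(r - 1)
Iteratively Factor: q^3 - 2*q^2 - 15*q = (q + 3)*(q^2 - 5*q) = q*(q + 3)*(q - 5)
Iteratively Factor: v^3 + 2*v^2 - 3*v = (v)*(v^2 + 2*v - 3) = v*(v - 1)*(v + 3)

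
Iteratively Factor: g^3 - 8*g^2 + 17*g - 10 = (g - 2)*(g^2 - 6*g + 5) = (g - 2)*(g - 1)*(g - 5)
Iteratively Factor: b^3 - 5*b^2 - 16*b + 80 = (b + 4)*(b^2 - 9*b + 20) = (b - 5)*(b + 4)*(b - 4)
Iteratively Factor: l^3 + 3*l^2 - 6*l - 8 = (l - 2)*(l^2 + 5*l + 4) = (l - 2)*(l + 1)*(l + 4)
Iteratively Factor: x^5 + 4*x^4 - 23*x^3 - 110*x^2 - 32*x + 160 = (x + 2)*(x^4 + 2*x^3 - 27*x^2 - 56*x + 80) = (x - 5)*(x + 2)*(x^3 + 7*x^2 + 8*x - 16) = (x - 5)*(x + 2)*(x + 4)*(x^2 + 3*x - 4) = (x - 5)*(x - 1)*(x + 2)*(x + 4)*(x + 4)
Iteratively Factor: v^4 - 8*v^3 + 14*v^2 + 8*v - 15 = (v - 3)*(v^3 - 5*v^2 - v + 5) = (v - 5)*(v - 3)*(v^2 - 1) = (v - 5)*(v - 3)*(v + 1)*(v - 1)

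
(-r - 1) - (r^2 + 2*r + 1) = -r^2 - 3*r - 2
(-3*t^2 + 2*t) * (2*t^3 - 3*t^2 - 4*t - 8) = -6*t^5 + 13*t^4 + 6*t^3 + 16*t^2 - 16*t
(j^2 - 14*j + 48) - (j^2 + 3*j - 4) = 52 - 17*j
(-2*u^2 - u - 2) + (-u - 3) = -2*u^2 - 2*u - 5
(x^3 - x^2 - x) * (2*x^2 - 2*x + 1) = 2*x^5 - 4*x^4 + x^3 + x^2 - x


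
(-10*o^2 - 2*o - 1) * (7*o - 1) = -70*o^3 - 4*o^2 - 5*o + 1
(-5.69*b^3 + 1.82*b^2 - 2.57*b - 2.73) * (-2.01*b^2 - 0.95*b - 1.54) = 11.4369*b^5 + 1.7473*b^4 + 12.1993*b^3 + 5.126*b^2 + 6.5513*b + 4.2042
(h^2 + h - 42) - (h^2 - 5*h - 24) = 6*h - 18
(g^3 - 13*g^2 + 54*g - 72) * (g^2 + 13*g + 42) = g^5 - 73*g^3 + 84*g^2 + 1332*g - 3024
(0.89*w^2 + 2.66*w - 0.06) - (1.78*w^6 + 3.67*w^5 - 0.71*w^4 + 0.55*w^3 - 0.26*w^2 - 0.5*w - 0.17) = -1.78*w^6 - 3.67*w^5 + 0.71*w^4 - 0.55*w^3 + 1.15*w^2 + 3.16*w + 0.11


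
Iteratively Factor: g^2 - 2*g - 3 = (g + 1)*(g - 3)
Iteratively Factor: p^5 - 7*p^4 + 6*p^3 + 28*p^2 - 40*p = (p + 2)*(p^4 - 9*p^3 + 24*p^2 - 20*p) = (p - 2)*(p + 2)*(p^3 - 7*p^2 + 10*p) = p*(p - 2)*(p + 2)*(p^2 - 7*p + 10) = p*(p - 5)*(p - 2)*(p + 2)*(p - 2)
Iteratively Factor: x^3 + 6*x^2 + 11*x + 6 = (x + 1)*(x^2 + 5*x + 6) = (x + 1)*(x + 2)*(x + 3)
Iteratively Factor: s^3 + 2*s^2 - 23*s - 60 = (s - 5)*(s^2 + 7*s + 12) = (s - 5)*(s + 4)*(s + 3)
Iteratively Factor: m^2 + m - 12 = (m - 3)*(m + 4)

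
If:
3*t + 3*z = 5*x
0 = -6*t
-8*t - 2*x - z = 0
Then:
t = 0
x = 0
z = 0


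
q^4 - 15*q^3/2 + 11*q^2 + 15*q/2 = q*(q - 5)*(q - 3)*(q + 1/2)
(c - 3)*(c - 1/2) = c^2 - 7*c/2 + 3/2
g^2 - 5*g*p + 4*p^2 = (g - 4*p)*(g - p)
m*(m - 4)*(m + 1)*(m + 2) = m^4 - m^3 - 10*m^2 - 8*m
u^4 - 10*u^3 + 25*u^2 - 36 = (u - 6)*(u - 3)*(u - 2)*(u + 1)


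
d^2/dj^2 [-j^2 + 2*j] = -2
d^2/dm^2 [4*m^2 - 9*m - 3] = 8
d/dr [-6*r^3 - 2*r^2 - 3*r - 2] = -18*r^2 - 4*r - 3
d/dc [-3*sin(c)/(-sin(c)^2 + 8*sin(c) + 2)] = 3*(cos(c)^2 - 3)*cos(c)/(sin(c)^2 - 8*sin(c) - 2)^2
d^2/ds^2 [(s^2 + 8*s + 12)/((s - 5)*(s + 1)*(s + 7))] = 2*(s^6 + 24*s^5 + 243*s^4 + 968*s^3 + 1131*s^2 + 216*s + 6313)/(s^9 + 9*s^8 - 72*s^7 - 672*s^6 + 1746*s^5 + 15786*s^4 - 11472*s^3 - 103320*s^2 - 121275*s - 42875)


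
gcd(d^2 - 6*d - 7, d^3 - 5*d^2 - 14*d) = d - 7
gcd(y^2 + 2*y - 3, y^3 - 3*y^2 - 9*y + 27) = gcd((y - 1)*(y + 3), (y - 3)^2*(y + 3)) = y + 3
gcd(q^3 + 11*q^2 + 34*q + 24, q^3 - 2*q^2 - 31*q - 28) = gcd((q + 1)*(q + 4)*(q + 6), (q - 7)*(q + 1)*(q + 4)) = q^2 + 5*q + 4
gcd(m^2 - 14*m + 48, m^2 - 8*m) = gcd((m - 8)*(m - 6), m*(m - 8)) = m - 8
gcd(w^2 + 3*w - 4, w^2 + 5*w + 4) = w + 4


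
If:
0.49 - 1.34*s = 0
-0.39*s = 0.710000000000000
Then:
No Solution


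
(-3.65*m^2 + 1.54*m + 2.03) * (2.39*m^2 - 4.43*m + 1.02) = -8.7235*m^4 + 19.8501*m^3 - 5.6935*m^2 - 7.4221*m + 2.0706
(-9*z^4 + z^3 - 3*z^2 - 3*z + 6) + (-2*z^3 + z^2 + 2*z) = -9*z^4 - z^3 - 2*z^2 - z + 6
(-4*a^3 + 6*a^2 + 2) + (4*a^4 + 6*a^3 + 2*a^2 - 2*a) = 4*a^4 + 2*a^3 + 8*a^2 - 2*a + 2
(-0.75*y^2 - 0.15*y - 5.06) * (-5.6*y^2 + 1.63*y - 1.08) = 4.2*y^4 - 0.3825*y^3 + 28.9015*y^2 - 8.0858*y + 5.4648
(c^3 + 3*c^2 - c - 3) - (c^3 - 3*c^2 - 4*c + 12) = 6*c^2 + 3*c - 15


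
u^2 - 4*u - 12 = (u - 6)*(u + 2)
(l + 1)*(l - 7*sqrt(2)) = l^2 - 7*sqrt(2)*l + l - 7*sqrt(2)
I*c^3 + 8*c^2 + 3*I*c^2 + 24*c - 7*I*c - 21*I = (c + 3)*(c - 7*I)*(I*c + 1)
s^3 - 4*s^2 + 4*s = s*(s - 2)^2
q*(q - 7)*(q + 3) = q^3 - 4*q^2 - 21*q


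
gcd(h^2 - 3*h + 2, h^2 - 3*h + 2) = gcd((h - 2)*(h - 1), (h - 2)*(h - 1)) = h^2 - 3*h + 2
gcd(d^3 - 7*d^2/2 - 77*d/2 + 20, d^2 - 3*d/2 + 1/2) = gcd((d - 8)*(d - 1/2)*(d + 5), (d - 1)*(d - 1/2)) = d - 1/2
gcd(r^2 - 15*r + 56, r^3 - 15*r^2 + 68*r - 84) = r - 7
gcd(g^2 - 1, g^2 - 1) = g^2 - 1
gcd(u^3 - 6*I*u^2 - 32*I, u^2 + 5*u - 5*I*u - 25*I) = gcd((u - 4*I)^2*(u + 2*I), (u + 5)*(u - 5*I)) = 1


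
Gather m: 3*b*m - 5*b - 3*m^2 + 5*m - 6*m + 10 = -5*b - 3*m^2 + m*(3*b - 1) + 10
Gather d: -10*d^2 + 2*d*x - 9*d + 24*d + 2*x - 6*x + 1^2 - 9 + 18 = -10*d^2 + d*(2*x + 15) - 4*x + 10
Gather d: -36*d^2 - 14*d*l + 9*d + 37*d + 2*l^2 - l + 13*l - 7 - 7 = -36*d^2 + d*(46 - 14*l) + 2*l^2 + 12*l - 14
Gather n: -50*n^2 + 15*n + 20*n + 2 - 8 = -50*n^2 + 35*n - 6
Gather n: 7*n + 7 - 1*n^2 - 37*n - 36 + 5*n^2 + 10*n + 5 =4*n^2 - 20*n - 24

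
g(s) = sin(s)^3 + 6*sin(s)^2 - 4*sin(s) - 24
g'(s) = 3*sin(s)^2*cos(s) + 12*sin(s)*cos(s) - 4*cos(s)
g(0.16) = -24.48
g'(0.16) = -1.99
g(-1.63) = -15.02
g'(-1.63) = 0.77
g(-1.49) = -15.04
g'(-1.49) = -1.05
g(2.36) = -23.49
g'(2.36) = -4.22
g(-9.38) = -23.81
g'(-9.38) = 4.53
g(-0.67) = -19.44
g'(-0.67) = -8.07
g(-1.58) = -15.00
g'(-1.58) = 0.12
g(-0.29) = -22.39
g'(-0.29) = -6.89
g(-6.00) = -24.63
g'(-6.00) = -0.40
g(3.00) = -24.44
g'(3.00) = 2.22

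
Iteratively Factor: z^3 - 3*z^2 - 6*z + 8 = (z - 1)*(z^2 - 2*z - 8) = (z - 4)*(z - 1)*(z + 2)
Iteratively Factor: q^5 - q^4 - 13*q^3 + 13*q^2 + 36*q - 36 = (q - 3)*(q^4 + 2*q^3 - 7*q^2 - 8*q + 12) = (q - 3)*(q + 3)*(q^3 - q^2 - 4*q + 4) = (q - 3)*(q - 1)*(q + 3)*(q^2 - 4) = (q - 3)*(q - 2)*(q - 1)*(q + 3)*(q + 2)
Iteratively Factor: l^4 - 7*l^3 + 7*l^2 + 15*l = (l + 1)*(l^3 - 8*l^2 + 15*l) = (l - 3)*(l + 1)*(l^2 - 5*l) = l*(l - 3)*(l + 1)*(l - 5)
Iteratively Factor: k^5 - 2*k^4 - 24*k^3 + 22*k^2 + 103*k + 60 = (k + 1)*(k^4 - 3*k^3 - 21*k^2 + 43*k + 60) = (k - 5)*(k + 1)*(k^3 + 2*k^2 - 11*k - 12) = (k - 5)*(k + 1)*(k + 4)*(k^2 - 2*k - 3) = (k - 5)*(k - 3)*(k + 1)*(k + 4)*(k + 1)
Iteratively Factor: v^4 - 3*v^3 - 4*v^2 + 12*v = (v - 3)*(v^3 - 4*v) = (v - 3)*(v + 2)*(v^2 - 2*v) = v*(v - 3)*(v + 2)*(v - 2)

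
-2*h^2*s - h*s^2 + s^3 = s*(-2*h + s)*(h + s)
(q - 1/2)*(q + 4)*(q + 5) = q^3 + 17*q^2/2 + 31*q/2 - 10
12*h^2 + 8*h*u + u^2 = (2*h + u)*(6*h + u)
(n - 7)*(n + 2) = n^2 - 5*n - 14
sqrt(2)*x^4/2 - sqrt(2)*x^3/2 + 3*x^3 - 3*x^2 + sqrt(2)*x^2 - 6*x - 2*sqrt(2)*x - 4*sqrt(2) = (x - 2)*(x + 1)*(x + 2*sqrt(2))*(sqrt(2)*x/2 + 1)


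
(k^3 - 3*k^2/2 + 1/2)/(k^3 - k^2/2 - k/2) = (k - 1)/k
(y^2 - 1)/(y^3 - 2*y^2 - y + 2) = 1/(y - 2)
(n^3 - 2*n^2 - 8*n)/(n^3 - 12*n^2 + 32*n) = (n + 2)/(n - 8)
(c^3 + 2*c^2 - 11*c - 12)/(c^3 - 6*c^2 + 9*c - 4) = (c^3 + 2*c^2 - 11*c - 12)/(c^3 - 6*c^2 + 9*c - 4)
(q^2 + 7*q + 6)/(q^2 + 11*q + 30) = (q + 1)/(q + 5)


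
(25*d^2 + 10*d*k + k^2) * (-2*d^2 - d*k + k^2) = -50*d^4 - 45*d^3*k + 13*d^2*k^2 + 9*d*k^3 + k^4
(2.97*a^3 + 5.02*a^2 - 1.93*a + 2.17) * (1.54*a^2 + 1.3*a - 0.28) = 4.5738*a^5 + 11.5918*a^4 + 2.7222*a^3 - 0.5728*a^2 + 3.3614*a - 0.6076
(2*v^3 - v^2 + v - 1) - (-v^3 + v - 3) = 3*v^3 - v^2 + 2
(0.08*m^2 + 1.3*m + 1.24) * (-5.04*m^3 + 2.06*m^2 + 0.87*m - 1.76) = -0.4032*m^5 - 6.3872*m^4 - 3.502*m^3 + 3.5446*m^2 - 1.2092*m - 2.1824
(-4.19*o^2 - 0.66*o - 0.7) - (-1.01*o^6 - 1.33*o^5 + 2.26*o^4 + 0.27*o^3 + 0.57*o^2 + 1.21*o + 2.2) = 1.01*o^6 + 1.33*o^5 - 2.26*o^4 - 0.27*o^3 - 4.76*o^2 - 1.87*o - 2.9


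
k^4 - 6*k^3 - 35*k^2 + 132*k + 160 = (k - 8)*(k - 4)*(k + 1)*(k + 5)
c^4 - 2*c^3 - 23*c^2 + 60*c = c*(c - 4)*(c - 3)*(c + 5)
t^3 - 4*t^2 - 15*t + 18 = (t - 6)*(t - 1)*(t + 3)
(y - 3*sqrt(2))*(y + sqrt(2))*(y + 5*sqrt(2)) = y^3 + 3*sqrt(2)*y^2 - 26*y - 30*sqrt(2)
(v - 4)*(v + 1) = v^2 - 3*v - 4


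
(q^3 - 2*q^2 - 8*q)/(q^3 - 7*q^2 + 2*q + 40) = q/(q - 5)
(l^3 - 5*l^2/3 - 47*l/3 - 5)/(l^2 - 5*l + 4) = (3*l^3 - 5*l^2 - 47*l - 15)/(3*(l^2 - 5*l + 4))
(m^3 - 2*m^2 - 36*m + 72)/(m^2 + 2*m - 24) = (m^2 - 8*m + 12)/(m - 4)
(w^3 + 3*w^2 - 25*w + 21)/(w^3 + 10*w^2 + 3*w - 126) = (w - 1)/(w + 6)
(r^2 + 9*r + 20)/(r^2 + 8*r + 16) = (r + 5)/(r + 4)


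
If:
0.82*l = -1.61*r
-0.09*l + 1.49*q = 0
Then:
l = -1.96341463414634*r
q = -0.118595514814209*r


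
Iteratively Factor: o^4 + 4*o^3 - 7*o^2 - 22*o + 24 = (o + 4)*(o^3 - 7*o + 6) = (o + 3)*(o + 4)*(o^2 - 3*o + 2) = (o - 1)*(o + 3)*(o + 4)*(o - 2)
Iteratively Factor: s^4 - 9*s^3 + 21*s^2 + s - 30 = (s - 3)*(s^3 - 6*s^2 + 3*s + 10) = (s - 3)*(s + 1)*(s^2 - 7*s + 10) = (s - 3)*(s - 2)*(s + 1)*(s - 5)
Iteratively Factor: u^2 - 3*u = (u)*(u - 3)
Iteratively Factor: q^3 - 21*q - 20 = (q - 5)*(q^2 + 5*q + 4) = (q - 5)*(q + 1)*(q + 4)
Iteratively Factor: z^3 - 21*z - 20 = (z + 4)*(z^2 - 4*z - 5) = (z - 5)*(z + 4)*(z + 1)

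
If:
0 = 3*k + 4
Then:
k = -4/3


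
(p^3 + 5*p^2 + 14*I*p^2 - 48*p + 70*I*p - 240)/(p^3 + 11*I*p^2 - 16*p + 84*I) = (p^2 + p*(5 + 8*I) + 40*I)/(p^2 + 5*I*p + 14)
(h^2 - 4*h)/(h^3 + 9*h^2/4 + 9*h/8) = 8*(h - 4)/(8*h^2 + 18*h + 9)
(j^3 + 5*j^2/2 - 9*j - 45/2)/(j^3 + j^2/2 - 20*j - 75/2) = (j - 3)/(j - 5)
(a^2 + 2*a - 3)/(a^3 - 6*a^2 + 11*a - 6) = (a + 3)/(a^2 - 5*a + 6)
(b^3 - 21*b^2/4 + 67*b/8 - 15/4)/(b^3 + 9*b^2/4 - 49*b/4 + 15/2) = (b - 5/2)/(b + 5)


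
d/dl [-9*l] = -9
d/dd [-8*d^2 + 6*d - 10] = 6 - 16*d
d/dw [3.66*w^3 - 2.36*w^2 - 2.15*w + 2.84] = 10.98*w^2 - 4.72*w - 2.15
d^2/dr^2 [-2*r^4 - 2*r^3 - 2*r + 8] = 12*r*(-2*r - 1)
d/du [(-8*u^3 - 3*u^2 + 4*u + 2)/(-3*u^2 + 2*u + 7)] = 2*(12*u^4 - 16*u^3 - 81*u^2 - 15*u + 12)/(9*u^4 - 12*u^3 - 38*u^2 + 28*u + 49)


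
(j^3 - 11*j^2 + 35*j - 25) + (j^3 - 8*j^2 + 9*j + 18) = 2*j^3 - 19*j^2 + 44*j - 7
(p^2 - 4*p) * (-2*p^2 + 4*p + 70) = -2*p^4 + 12*p^3 + 54*p^2 - 280*p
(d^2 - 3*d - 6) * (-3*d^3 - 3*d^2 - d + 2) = -3*d^5 + 6*d^4 + 26*d^3 + 23*d^2 - 12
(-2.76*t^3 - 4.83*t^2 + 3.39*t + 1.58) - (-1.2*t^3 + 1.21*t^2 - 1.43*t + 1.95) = -1.56*t^3 - 6.04*t^2 + 4.82*t - 0.37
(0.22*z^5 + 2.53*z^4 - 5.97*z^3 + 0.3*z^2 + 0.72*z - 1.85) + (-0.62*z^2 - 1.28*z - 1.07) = 0.22*z^5 + 2.53*z^4 - 5.97*z^3 - 0.32*z^2 - 0.56*z - 2.92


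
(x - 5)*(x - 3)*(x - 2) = x^3 - 10*x^2 + 31*x - 30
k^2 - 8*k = k*(k - 8)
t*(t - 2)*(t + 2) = t^3 - 4*t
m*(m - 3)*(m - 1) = m^3 - 4*m^2 + 3*m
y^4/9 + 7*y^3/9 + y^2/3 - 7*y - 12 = (y/3 + 1)^2*(y - 3)*(y + 4)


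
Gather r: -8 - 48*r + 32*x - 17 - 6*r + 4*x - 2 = -54*r + 36*x - 27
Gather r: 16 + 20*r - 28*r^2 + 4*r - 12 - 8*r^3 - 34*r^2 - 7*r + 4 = -8*r^3 - 62*r^2 + 17*r + 8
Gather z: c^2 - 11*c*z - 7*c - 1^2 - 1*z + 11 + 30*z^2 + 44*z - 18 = c^2 - 7*c + 30*z^2 + z*(43 - 11*c) - 8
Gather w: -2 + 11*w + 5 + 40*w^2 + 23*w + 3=40*w^2 + 34*w + 6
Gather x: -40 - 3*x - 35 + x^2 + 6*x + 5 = x^2 + 3*x - 70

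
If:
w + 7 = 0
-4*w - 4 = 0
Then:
No Solution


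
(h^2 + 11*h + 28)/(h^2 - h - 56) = (h + 4)/(h - 8)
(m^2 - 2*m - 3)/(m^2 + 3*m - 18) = (m + 1)/(m + 6)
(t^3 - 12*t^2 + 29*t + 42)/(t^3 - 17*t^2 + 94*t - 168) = (t + 1)/(t - 4)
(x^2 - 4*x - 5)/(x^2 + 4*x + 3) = (x - 5)/(x + 3)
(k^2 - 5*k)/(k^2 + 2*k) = (k - 5)/(k + 2)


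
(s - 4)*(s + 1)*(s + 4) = s^3 + s^2 - 16*s - 16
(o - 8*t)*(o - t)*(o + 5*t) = o^3 - 4*o^2*t - 37*o*t^2 + 40*t^3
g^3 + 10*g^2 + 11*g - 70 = (g - 2)*(g + 5)*(g + 7)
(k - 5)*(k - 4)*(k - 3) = k^3 - 12*k^2 + 47*k - 60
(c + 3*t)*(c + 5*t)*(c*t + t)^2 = c^4*t^2 + 8*c^3*t^3 + 2*c^3*t^2 + 15*c^2*t^4 + 16*c^2*t^3 + c^2*t^2 + 30*c*t^4 + 8*c*t^3 + 15*t^4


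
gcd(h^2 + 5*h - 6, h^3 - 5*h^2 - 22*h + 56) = 1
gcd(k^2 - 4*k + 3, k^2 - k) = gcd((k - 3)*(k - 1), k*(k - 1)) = k - 1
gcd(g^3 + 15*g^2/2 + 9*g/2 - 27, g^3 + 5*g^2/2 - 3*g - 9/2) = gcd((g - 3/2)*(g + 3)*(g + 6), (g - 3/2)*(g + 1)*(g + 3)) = g^2 + 3*g/2 - 9/2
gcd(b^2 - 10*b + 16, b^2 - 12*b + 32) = b - 8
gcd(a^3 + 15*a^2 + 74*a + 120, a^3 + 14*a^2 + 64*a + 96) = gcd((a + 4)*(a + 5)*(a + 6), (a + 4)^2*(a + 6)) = a^2 + 10*a + 24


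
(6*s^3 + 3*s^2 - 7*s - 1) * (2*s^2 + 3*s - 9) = 12*s^5 + 24*s^4 - 59*s^3 - 50*s^2 + 60*s + 9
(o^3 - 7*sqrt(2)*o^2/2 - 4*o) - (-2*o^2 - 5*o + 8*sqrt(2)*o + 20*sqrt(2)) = o^3 - 7*sqrt(2)*o^2/2 + 2*o^2 - 8*sqrt(2)*o + o - 20*sqrt(2)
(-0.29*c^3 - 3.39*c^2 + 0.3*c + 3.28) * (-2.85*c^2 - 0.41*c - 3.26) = 0.8265*c^5 + 9.7804*c^4 + 1.4803*c^3 + 1.5804*c^2 - 2.3228*c - 10.6928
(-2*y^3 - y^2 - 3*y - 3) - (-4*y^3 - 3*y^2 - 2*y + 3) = 2*y^3 + 2*y^2 - y - 6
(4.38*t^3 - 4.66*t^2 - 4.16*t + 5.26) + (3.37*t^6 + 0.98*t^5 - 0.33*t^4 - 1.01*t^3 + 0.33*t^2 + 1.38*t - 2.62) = 3.37*t^6 + 0.98*t^5 - 0.33*t^4 + 3.37*t^3 - 4.33*t^2 - 2.78*t + 2.64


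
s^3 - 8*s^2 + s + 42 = (s - 7)*(s - 3)*(s + 2)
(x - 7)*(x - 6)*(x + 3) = x^3 - 10*x^2 + 3*x + 126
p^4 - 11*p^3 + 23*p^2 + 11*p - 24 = (p - 8)*(p - 3)*(p - 1)*(p + 1)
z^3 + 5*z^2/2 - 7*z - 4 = (z - 2)*(z + 1/2)*(z + 4)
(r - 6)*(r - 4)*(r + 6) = r^3 - 4*r^2 - 36*r + 144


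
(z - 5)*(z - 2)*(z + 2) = z^3 - 5*z^2 - 4*z + 20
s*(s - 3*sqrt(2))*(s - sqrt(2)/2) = s^3 - 7*sqrt(2)*s^2/2 + 3*s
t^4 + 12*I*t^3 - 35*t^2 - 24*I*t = t*(t + I)*(t + 3*I)*(t + 8*I)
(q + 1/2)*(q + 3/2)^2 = q^3 + 7*q^2/2 + 15*q/4 + 9/8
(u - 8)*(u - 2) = u^2 - 10*u + 16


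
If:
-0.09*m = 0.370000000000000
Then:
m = -4.11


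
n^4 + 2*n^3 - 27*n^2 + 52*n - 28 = (n - 2)^2*(n - 1)*(n + 7)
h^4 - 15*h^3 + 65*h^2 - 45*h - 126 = (h - 7)*(h - 6)*(h - 3)*(h + 1)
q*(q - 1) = q^2 - q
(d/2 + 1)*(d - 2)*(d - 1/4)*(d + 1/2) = d^4/2 + d^3/8 - 33*d^2/16 - d/2 + 1/4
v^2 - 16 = (v - 4)*(v + 4)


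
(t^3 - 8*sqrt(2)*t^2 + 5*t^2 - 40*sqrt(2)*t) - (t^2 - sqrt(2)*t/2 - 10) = t^3 - 8*sqrt(2)*t^2 + 4*t^2 - 79*sqrt(2)*t/2 + 10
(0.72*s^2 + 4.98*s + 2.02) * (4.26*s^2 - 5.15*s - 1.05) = 3.0672*s^4 + 17.5068*s^3 - 17.7978*s^2 - 15.632*s - 2.121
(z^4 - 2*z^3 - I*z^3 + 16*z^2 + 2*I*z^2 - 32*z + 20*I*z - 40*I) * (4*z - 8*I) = 4*z^5 - 8*z^4 - 12*I*z^4 + 56*z^3 + 24*I*z^3 - 112*z^2 - 48*I*z^2 + 160*z + 96*I*z - 320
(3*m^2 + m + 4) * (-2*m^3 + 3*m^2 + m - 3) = -6*m^5 + 7*m^4 - 2*m^3 + 4*m^2 + m - 12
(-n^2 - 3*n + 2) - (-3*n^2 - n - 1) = 2*n^2 - 2*n + 3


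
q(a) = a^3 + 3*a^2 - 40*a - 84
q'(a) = 3*a^2 + 6*a - 40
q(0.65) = -108.46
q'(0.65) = -34.83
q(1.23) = -126.80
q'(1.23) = -28.08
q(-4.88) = 66.43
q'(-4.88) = 2.16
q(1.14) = -124.22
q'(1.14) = -29.26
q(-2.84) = 30.89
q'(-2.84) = -32.84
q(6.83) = 101.36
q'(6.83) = 140.93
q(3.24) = -148.09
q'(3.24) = 10.93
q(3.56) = -143.26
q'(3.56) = 19.38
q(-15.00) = -2184.00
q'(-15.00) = 545.00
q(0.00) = -84.00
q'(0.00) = -40.00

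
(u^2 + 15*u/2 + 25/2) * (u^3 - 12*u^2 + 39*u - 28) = u^5 - 9*u^4/2 - 77*u^3/2 + 229*u^2/2 + 555*u/2 - 350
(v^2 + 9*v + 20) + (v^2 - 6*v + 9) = 2*v^2 + 3*v + 29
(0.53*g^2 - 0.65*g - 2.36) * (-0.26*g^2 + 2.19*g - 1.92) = -0.1378*g^4 + 1.3297*g^3 - 1.8275*g^2 - 3.9204*g + 4.5312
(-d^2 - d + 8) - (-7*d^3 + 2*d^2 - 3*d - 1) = 7*d^3 - 3*d^2 + 2*d + 9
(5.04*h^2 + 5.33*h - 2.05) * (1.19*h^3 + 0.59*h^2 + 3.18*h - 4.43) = 5.9976*h^5 + 9.3163*h^4 + 16.7324*h^3 - 6.5873*h^2 - 30.1309*h + 9.0815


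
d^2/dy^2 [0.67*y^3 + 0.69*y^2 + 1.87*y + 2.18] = 4.02*y + 1.38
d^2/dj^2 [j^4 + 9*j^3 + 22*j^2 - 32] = 12*j^2 + 54*j + 44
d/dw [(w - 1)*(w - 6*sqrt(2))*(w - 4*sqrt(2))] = 3*w^2 - 20*sqrt(2)*w - 2*w + 10*sqrt(2) + 48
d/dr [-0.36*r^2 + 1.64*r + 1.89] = 1.64 - 0.72*r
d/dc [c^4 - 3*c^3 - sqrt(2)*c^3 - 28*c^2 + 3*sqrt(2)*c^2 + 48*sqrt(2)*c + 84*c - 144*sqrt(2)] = 4*c^3 - 9*c^2 - 3*sqrt(2)*c^2 - 56*c + 6*sqrt(2)*c + 48*sqrt(2) + 84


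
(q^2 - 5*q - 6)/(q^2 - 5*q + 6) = (q^2 - 5*q - 6)/(q^2 - 5*q + 6)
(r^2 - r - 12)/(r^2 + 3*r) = (r - 4)/r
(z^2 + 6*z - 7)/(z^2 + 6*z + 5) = (z^2 + 6*z - 7)/(z^2 + 6*z + 5)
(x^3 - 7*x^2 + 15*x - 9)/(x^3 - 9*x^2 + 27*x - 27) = (x - 1)/(x - 3)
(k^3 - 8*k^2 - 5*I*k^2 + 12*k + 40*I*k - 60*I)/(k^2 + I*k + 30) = (k^2 - 8*k + 12)/(k + 6*I)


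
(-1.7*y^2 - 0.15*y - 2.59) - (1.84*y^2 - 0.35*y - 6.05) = -3.54*y^2 + 0.2*y + 3.46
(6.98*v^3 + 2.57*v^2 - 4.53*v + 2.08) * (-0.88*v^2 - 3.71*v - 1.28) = -6.1424*v^5 - 28.1574*v^4 - 14.4827*v^3 + 11.6863*v^2 - 1.9184*v - 2.6624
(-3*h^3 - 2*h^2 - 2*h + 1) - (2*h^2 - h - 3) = -3*h^3 - 4*h^2 - h + 4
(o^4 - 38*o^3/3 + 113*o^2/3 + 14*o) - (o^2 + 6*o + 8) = o^4 - 38*o^3/3 + 110*o^2/3 + 8*o - 8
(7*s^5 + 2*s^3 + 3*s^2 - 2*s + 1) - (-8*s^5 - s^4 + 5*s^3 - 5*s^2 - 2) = 15*s^5 + s^4 - 3*s^3 + 8*s^2 - 2*s + 3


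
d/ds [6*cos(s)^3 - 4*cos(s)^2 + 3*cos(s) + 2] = (-18*cos(s)^2 + 8*cos(s) - 3)*sin(s)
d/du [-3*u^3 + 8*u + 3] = 8 - 9*u^2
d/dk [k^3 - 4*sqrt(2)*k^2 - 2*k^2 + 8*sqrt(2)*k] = 3*k^2 - 8*sqrt(2)*k - 4*k + 8*sqrt(2)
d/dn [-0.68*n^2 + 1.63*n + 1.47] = 1.63 - 1.36*n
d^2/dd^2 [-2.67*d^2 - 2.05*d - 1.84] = -5.34000000000000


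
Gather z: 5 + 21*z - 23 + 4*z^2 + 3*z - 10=4*z^2 + 24*z - 28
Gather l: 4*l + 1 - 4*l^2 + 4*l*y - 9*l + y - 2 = -4*l^2 + l*(4*y - 5) + y - 1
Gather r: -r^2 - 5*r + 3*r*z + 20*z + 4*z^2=-r^2 + r*(3*z - 5) + 4*z^2 + 20*z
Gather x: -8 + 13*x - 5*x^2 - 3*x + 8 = -5*x^2 + 10*x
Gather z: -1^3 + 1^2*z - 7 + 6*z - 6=7*z - 14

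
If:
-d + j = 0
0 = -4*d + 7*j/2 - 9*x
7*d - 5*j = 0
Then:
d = 0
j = 0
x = 0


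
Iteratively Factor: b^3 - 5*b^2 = (b)*(b^2 - 5*b) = b*(b - 5)*(b)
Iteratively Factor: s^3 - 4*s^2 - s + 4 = (s - 4)*(s^2 - 1) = (s - 4)*(s + 1)*(s - 1)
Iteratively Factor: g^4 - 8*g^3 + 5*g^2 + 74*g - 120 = (g - 5)*(g^3 - 3*g^2 - 10*g + 24) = (g - 5)*(g - 2)*(g^2 - g - 12) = (g - 5)*(g - 2)*(g + 3)*(g - 4)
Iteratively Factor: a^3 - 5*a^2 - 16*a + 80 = (a - 4)*(a^2 - a - 20) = (a - 4)*(a + 4)*(a - 5)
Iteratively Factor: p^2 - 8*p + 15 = (p - 3)*(p - 5)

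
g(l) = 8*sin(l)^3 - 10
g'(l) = 24*sin(l)^2*cos(l)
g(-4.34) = -3.53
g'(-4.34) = -7.58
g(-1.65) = -17.92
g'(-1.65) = -1.89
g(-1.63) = -17.96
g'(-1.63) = -1.42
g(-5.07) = -3.42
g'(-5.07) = 7.37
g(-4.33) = -3.61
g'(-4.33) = -7.71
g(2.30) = -6.68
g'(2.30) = -8.89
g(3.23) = -10.01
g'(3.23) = -0.19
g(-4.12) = -5.43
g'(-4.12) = -9.22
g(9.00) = -9.44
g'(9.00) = -3.71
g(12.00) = -11.24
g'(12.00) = 5.83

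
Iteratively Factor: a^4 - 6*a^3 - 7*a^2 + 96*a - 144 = (a + 4)*(a^3 - 10*a^2 + 33*a - 36) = (a - 3)*(a + 4)*(a^2 - 7*a + 12) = (a - 3)^2*(a + 4)*(a - 4)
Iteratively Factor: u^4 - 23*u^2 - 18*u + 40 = (u + 4)*(u^3 - 4*u^2 - 7*u + 10) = (u - 1)*(u + 4)*(u^2 - 3*u - 10) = (u - 5)*(u - 1)*(u + 4)*(u + 2)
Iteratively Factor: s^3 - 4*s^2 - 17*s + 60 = (s + 4)*(s^2 - 8*s + 15) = (s - 3)*(s + 4)*(s - 5)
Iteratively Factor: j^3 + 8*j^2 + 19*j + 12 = (j + 4)*(j^2 + 4*j + 3) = (j + 1)*(j + 4)*(j + 3)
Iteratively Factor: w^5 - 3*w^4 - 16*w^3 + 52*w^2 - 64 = (w - 2)*(w^4 - w^3 - 18*w^2 + 16*w + 32) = (w - 2)*(w + 4)*(w^3 - 5*w^2 + 2*w + 8) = (w - 2)*(w + 1)*(w + 4)*(w^2 - 6*w + 8) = (w - 4)*(w - 2)*(w + 1)*(w + 4)*(w - 2)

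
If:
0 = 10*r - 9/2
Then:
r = 9/20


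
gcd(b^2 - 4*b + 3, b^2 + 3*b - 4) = b - 1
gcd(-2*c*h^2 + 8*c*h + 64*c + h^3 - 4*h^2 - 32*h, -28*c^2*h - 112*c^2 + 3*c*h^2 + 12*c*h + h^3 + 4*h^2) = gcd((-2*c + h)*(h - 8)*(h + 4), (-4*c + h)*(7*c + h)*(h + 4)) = h + 4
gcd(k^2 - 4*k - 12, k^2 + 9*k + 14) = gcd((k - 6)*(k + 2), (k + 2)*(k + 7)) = k + 2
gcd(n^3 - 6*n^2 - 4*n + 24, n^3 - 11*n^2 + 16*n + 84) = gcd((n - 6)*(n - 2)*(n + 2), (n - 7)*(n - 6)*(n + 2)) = n^2 - 4*n - 12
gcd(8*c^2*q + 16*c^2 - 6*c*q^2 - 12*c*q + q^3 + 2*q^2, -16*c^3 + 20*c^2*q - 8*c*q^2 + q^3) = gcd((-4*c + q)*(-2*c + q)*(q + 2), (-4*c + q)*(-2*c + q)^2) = 8*c^2 - 6*c*q + q^2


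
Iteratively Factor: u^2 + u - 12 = (u - 3)*(u + 4)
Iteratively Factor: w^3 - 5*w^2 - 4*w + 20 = (w - 2)*(w^2 - 3*w - 10) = (w - 2)*(w + 2)*(w - 5)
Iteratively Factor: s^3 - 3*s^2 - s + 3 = (s - 1)*(s^2 - 2*s - 3) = (s - 3)*(s - 1)*(s + 1)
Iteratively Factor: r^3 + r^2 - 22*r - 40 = (r - 5)*(r^2 + 6*r + 8) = (r - 5)*(r + 4)*(r + 2)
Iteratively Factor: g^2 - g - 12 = (g - 4)*(g + 3)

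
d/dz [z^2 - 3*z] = 2*z - 3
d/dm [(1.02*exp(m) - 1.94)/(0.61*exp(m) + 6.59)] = 7.9052*exp(m)/(0.61*exp(m) + 6.59)^2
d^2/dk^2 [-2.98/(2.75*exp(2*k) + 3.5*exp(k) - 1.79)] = (-2.98*(5.5*exp(k) + 3.5)*(11.0*exp(k) + 7.0)*exp(k) + (32.78*exp(k) + 10.43)*(2.75*exp(2*k) + 3.5*exp(k) - 1.79))*exp(k)/(2.75*exp(2*k) + 3.5*exp(k) - 1.79)^3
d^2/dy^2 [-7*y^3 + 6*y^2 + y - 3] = 12 - 42*y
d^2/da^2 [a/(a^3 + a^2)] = 2*(3*a^2 + 3*a + 1)/(a^3*(a^3 + 3*a^2 + 3*a + 1))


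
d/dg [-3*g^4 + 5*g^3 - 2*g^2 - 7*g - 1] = -12*g^3 + 15*g^2 - 4*g - 7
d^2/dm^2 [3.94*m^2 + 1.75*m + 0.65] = 7.88000000000000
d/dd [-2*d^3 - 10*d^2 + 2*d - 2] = -6*d^2 - 20*d + 2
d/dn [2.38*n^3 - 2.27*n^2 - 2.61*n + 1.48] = 7.14*n^2 - 4.54*n - 2.61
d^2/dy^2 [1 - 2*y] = 0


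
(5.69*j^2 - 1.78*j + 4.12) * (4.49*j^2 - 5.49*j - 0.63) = 25.5481*j^4 - 39.2303*j^3 + 24.6863*j^2 - 21.4974*j - 2.5956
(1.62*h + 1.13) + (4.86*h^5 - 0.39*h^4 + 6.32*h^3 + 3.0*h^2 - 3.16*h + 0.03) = 4.86*h^5 - 0.39*h^4 + 6.32*h^3 + 3.0*h^2 - 1.54*h + 1.16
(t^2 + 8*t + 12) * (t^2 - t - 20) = t^4 + 7*t^3 - 16*t^2 - 172*t - 240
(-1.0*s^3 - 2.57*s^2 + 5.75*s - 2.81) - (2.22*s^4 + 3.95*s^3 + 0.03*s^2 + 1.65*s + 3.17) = -2.22*s^4 - 4.95*s^3 - 2.6*s^2 + 4.1*s - 5.98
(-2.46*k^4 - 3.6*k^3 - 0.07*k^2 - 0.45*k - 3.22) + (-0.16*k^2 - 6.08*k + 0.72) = -2.46*k^4 - 3.6*k^3 - 0.23*k^2 - 6.53*k - 2.5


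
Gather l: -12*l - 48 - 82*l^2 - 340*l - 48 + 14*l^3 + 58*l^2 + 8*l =14*l^3 - 24*l^2 - 344*l - 96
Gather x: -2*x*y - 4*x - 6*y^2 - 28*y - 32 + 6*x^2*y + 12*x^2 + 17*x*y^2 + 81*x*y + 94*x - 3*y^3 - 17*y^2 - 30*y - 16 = x^2*(6*y + 12) + x*(17*y^2 + 79*y + 90) - 3*y^3 - 23*y^2 - 58*y - 48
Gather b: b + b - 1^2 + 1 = 2*b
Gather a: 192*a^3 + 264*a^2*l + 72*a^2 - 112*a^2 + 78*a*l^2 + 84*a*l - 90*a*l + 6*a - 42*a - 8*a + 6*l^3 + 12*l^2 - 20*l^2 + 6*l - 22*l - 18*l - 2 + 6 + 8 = 192*a^3 + a^2*(264*l - 40) + a*(78*l^2 - 6*l - 44) + 6*l^3 - 8*l^2 - 34*l + 12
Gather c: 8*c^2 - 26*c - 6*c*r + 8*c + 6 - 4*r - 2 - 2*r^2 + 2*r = 8*c^2 + c*(-6*r - 18) - 2*r^2 - 2*r + 4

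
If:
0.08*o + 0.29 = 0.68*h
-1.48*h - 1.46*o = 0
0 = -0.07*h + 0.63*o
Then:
No Solution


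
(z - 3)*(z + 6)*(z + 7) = z^3 + 10*z^2 + 3*z - 126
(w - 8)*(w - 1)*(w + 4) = w^3 - 5*w^2 - 28*w + 32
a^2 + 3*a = a*(a + 3)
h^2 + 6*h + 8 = (h + 2)*(h + 4)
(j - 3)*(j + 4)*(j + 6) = j^3 + 7*j^2 - 6*j - 72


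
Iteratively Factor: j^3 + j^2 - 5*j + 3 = (j - 1)*(j^2 + 2*j - 3) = (j - 1)^2*(j + 3)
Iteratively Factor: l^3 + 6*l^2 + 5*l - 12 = (l + 4)*(l^2 + 2*l - 3) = (l + 3)*(l + 4)*(l - 1)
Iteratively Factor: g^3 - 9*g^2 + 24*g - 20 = (g - 2)*(g^2 - 7*g + 10) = (g - 5)*(g - 2)*(g - 2)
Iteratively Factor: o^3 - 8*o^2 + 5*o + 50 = (o - 5)*(o^2 - 3*o - 10) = (o - 5)^2*(o + 2)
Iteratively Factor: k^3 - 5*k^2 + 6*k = (k - 2)*(k^2 - 3*k) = (k - 3)*(k - 2)*(k)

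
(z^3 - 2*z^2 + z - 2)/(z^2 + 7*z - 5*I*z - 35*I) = (z^3 - 2*z^2 + z - 2)/(z^2 + z*(7 - 5*I) - 35*I)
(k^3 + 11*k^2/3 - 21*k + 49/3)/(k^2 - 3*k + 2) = (3*k^2 + 14*k - 49)/(3*(k - 2))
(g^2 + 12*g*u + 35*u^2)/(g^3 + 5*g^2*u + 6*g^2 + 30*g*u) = (g + 7*u)/(g*(g + 6))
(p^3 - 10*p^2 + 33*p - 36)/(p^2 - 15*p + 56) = (p^3 - 10*p^2 + 33*p - 36)/(p^2 - 15*p + 56)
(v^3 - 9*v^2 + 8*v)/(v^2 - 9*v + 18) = v*(v^2 - 9*v + 8)/(v^2 - 9*v + 18)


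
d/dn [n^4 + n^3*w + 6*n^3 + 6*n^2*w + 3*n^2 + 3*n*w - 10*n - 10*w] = 4*n^3 + 3*n^2*w + 18*n^2 + 12*n*w + 6*n + 3*w - 10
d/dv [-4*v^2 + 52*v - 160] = 52 - 8*v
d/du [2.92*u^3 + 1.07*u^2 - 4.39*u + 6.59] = 8.76*u^2 + 2.14*u - 4.39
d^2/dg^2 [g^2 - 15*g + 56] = 2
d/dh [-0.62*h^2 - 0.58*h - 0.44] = -1.24*h - 0.58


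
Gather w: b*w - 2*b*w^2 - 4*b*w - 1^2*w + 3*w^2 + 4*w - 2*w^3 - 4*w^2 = -2*w^3 + w^2*(-2*b - 1) + w*(3 - 3*b)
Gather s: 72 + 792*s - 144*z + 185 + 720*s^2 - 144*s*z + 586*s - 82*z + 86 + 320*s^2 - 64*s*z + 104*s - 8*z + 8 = 1040*s^2 + s*(1482 - 208*z) - 234*z + 351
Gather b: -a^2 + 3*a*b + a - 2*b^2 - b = -a^2 + a - 2*b^2 + b*(3*a - 1)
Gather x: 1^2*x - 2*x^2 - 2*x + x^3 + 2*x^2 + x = x^3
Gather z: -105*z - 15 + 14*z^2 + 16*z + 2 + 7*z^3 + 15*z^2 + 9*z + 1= 7*z^3 + 29*z^2 - 80*z - 12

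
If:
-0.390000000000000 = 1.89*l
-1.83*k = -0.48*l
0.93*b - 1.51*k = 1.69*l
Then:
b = -0.46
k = -0.05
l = -0.21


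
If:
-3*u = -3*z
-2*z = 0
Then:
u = 0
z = 0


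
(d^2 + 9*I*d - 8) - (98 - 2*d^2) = 3*d^2 + 9*I*d - 106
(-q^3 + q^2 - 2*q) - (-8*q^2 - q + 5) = -q^3 + 9*q^2 - q - 5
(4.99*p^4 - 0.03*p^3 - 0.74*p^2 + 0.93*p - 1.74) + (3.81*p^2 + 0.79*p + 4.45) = 4.99*p^4 - 0.03*p^3 + 3.07*p^2 + 1.72*p + 2.71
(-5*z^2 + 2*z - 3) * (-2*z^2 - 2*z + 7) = 10*z^4 + 6*z^3 - 33*z^2 + 20*z - 21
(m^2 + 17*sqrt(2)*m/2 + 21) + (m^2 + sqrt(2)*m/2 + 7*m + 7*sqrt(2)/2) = 2*m^2 + 7*m + 9*sqrt(2)*m + 7*sqrt(2)/2 + 21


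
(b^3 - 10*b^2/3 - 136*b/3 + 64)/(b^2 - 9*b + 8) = (b^2 + 14*b/3 - 8)/(b - 1)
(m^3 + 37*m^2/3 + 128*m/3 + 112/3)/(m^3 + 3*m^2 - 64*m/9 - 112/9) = 3*(m + 7)/(3*m - 7)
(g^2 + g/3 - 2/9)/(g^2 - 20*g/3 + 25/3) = (9*g^2 + 3*g - 2)/(3*(3*g^2 - 20*g + 25))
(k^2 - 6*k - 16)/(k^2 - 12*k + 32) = (k + 2)/(k - 4)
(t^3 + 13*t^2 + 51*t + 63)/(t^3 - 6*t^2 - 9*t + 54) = (t^2 + 10*t + 21)/(t^2 - 9*t + 18)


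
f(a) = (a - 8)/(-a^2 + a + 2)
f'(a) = (a - 8)*(2*a - 1)/(-a^2 + a + 2)^2 + 1/(-a^2 + a + 2)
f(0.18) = -3.64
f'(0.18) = 1.55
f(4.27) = 0.31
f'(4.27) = -0.28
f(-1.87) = 2.93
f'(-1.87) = 3.83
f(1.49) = -5.13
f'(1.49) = -7.21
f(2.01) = 199.00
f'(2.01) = -19999.67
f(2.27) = 6.49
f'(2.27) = -27.15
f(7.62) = 0.01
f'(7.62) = -0.02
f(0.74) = -3.31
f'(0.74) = -0.27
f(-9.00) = 0.19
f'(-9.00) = 0.03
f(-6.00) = 0.35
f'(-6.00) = 0.09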